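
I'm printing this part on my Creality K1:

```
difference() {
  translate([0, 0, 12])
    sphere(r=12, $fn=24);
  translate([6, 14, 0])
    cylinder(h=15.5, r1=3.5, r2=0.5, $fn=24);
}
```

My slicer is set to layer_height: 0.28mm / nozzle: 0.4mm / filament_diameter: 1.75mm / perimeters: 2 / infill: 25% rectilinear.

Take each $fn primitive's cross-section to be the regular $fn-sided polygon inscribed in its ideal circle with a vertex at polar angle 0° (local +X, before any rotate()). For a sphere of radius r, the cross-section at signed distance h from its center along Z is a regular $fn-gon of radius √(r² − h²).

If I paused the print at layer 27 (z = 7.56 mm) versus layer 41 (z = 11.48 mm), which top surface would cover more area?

layer 41 (z = 11.48 mm)

Layer 27 (z = 7.56): the sphere: section is a regular 24-gon, circumradius = √(r²−h²) = √(12²−4.44²) = 11.148 (area = (24/2)·11.148²·sin(360°/24) = 386.01 mm²); the cone at (6, 14) contributes a regular 24-gon of circumradius 2.037 (interpolated between r1=3.5 and r2=0.5 at t=0.488) (area = (24/2)·2.037²·sin(360°/24) = 12.88 mm²); Taking the first minus the rest: starting from the r=12 sphere (386.01 mm²), the cone at (6, 14) misses the remaining region (no effect) — area = 386.01 mm². So its area = 386.01 mm². Layer 41 (z = 11.48): the r=12 sphere contributes a regular 24-gon of circumradius √(12²−0.52²) = 11.989 (area = (24/2)·11.989²·sin(360°/24) = 446.40 mm²); the cone at (6, 14) (r1=3.5→r2=0.5) has section circumradius 1.278 here — a regular 24-gon (area = (24/2)·1.278²·sin(360°/24) = 5.07 mm²); Taking the first minus the rest: starting from the r=12 sphere (446.40 mm²), the cone at (6, 14) misses the remaining region (no effect) — area = 446.40 mm². So its area = 446.40 mm². Layer 41 is larger (446.40 vs 386.01 mm²).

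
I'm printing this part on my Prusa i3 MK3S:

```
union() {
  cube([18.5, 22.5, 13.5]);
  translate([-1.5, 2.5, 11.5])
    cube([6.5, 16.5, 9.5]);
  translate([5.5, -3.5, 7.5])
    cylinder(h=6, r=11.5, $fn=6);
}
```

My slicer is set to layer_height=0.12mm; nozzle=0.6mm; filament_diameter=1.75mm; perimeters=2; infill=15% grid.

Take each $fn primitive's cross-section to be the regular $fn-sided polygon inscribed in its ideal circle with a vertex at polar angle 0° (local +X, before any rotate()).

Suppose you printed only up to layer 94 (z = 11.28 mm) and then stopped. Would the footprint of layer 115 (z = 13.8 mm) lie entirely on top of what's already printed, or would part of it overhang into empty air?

Compare the two slices. At z = 11.28: the cube is present — its section is the full 18.5×22.5 rectangle (area 416.25 mm²); the cube at (-1.5, 2.5) does not reach this height (z outside [11.5, 21]); the r=11.5 cylinder at (5.5, -3.5) gives a regular 6-gon of circumradius 11.5 (constant along its height) (area = (6/2)·11.500²·sin(360°/6) = 343.60 mm²); Merging all regions: the regions partially overlap — summed areas 759.85 mm² minus the doubly-counted overlap 84.71 mm² gives 675.13 mm² — area = 675.13 mm². At z = 13.8: the cube is absent (z outside [0, 13.5]); the 6.5×16.5 cube at (-1.5, 2.5) contributes its full rectangle (area 107.25 mm²); the cylinder at (5.5, -3.5) is not intersected at this z (z outside [7.5, 13.5]); Combining (union): only the 6.5×16.5 cube at (-1.5, 2.5) is present, so the union is just that shape — area = 107.25 mm². Checking containment: at z = 13.8 the cross-section extends beyond the z = 11.28 cross-section by about 20.16 mm².

part overhangs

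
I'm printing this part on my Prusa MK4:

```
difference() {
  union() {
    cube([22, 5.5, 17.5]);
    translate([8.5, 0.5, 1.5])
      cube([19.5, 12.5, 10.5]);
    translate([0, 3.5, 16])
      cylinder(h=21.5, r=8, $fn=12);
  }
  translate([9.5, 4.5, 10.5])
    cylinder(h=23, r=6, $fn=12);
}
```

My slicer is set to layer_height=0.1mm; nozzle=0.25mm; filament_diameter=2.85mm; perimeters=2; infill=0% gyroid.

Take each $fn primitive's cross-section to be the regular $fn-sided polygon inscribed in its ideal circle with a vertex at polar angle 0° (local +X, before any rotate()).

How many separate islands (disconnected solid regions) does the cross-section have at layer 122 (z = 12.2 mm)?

2

At z = 12.2 mm: the cube (footprint 22×5.5) is included at this height; the cube at (8.5, 0.5) is absent (z outside [1.5, 12]); the cylinder at (0, 3.5) is not intersected at this z (z outside [16, 37.5]); Taking the union: only the 22×5.5 cube is present, so the union is just that shape — 1 connected region; the r=6 cylinder at (9.5, 4.5) gives a regular 12-gon of circumradius 6 (constant along its height); Subtracting the remaining from the first: starting from the result so far, the r=6 cylinder at (9.5, 4.5) partially overlaps it — only the 58.66 mm² overlap (of its 108.00 mm²) is removed, clipping the outline — 2 connected regions. Overall, the cross-section has 2 separate islands. Island count = 2.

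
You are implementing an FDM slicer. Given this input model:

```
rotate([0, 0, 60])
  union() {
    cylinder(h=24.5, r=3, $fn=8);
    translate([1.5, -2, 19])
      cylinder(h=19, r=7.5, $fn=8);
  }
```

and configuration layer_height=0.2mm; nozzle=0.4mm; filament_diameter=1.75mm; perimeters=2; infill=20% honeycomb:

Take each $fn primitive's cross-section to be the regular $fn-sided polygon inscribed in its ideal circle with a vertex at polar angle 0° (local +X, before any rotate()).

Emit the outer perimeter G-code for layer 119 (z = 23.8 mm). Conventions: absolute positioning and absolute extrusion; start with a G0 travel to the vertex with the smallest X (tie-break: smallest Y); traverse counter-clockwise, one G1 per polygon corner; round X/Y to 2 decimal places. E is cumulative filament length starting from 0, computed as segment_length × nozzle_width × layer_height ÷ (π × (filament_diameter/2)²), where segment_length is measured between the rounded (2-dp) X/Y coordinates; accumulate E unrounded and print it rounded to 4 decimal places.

G0 X-4.76 Y-1.64 Z23.80
G1 X-1.27 Y-6.20 E0.1910
G1 X4.42 Y-6.95 E0.3819
G1 X8.98 Y-3.45 E0.5731
G1 X9.73 Y2.24 E0.7640
G1 X6.23 Y6.79 E0.9549
G1 X0.54 Y7.54 E1.1458
G1 X-4.01 Y4.05 E1.3365
G1 X-4.76 Y-1.64 E1.5274

At z = 23.8 mm: the r=3 cylinder gives a regular 8-gon of circumradius 3 (constant along its height); the cylinder at (1.5, -2): section is a regular 8-gon, circumradius r=7.5; Merging all regions: the r=3 cylinder lies entirely inside the r=7.5 cylinder at (1.5, -2), so the union is just the r=7.5 cylinder at (1.5, -2) — 1 connected region; (rotated 60° about Z; rotation is an isometry so areas/perimeters/island counts are preserved). The outline is a single polygon with 8 vertices. Extrusion per mm of travel: 0.4 × 0.2 / (π × 0.875²) = 0.033260. Accumulating E over each segment gives final E = 1.5274.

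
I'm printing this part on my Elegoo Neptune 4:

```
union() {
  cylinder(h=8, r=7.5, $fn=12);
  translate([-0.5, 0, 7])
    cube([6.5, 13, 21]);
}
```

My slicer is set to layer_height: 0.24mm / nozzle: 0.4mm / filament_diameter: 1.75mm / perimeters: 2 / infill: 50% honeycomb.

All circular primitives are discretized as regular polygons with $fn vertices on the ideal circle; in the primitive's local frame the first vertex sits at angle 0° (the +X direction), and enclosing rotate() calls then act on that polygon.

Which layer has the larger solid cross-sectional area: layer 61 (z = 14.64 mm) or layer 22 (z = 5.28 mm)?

Layer 61 (z = 14.64): the cylinder is absent (z outside [0, 8]); the cube at (-0.5, 0) (footprint 6.5×13) is included at this height (area 84.50 mm²); Taking the union: only the 6.5×13 cube at (-0.5, 0) is present, so the union is just that shape — area = 84.50 mm². So its area = 84.50 mm². Layer 22 (z = 5.28): the r=7.5 cylinder contributes a regular 12-gon of circumradius 7.5 (area = (12/2)·7.500²·sin(360°/12) = 168.75 mm²); the cube at (-0.5, 0) is not intersected at this z (z outside [7, 28]); Taking the union: only the r=7.5 cylinder is present, so the union is just that shape — area = 168.75 mm². So its area = 168.75 mm². Layer 22 is larger (168.75 vs 84.50 mm²).

layer 22 (z = 5.28 mm)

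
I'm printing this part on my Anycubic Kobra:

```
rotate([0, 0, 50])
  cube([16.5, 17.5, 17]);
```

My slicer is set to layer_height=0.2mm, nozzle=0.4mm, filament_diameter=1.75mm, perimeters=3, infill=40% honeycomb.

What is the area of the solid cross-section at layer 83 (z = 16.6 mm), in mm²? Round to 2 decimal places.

At z = 16.6 mm: the 16.5×17.5 cube contributes its full rectangle (area 288.75 mm²); (whole slice rotated 50° about Z — lengths, areas and connectivity unchanged). Overall, the cross-section is a single solid region. Net area = 288.75 mm².

288.75 mm²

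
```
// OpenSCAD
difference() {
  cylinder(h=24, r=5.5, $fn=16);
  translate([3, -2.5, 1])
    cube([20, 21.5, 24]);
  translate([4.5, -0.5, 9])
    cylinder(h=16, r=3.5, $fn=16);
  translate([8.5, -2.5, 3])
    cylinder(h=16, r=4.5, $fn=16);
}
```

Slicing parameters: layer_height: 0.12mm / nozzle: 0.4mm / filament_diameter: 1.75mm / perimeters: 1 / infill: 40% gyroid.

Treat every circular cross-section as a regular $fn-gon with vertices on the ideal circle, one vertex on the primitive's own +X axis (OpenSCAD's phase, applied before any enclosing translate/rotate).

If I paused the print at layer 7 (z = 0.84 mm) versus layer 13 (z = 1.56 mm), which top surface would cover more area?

Layer 7 (z = 0.84): the cylinder: section is a regular 16-gon, circumradius r=5.5 (area = (16/2)·5.500²·sin(360°/16) = 92.61 mm²); the cube at (3, -2.5) is absent (z outside [1, 25]); the cylinder at (4.5, -0.5) is absent (z outside [9, 25]); the cylinder at (8.5, -2.5) is not intersected at this z (z outside [3, 19]); Subtracting the remaining from the first: none of the subtracted shapes is present at this height, so the r=5.5 cylinder is unchanged — area = 92.61 mm². So its area = 92.61 mm². Layer 13 (z = 1.56): the r=5.5 cylinder gives a regular 16-gon of circumradius 5.5 (constant along its height) (area = (16/2)·5.500²·sin(360°/16) = 92.61 mm²); the cube at (3, -2.5) (footprint 20×21.5) is included at this height (area 430.00 mm²); the cylinder at (4.5, -0.5) is not intersected at this z (z outside [9, 25]); the cylinder at (8.5, -2.5) is absent (z outside [3, 19]); Taking the first minus the rest: starting from the r=5.5 cylinder (92.61 mm²), the 20×21.5 cube at (3, -2.5) partially overlaps it — only the 13.33 mm² overlap (of its 430.00 mm²) is removed, clipping the outline — area = 79.28 mm². So its area = 79.28 mm². Layer 7 is larger (92.61 vs 79.28 mm²).

layer 7 (z = 0.84 mm)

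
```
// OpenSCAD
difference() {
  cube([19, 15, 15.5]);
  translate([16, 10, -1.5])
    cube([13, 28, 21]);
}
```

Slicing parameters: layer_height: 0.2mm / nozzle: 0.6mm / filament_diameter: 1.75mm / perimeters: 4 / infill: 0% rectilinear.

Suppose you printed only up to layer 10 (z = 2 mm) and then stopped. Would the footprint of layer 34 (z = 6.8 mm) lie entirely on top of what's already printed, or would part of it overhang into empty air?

Compare the two slices. At z = 2: the cube is present — its section is the full 19×15 rectangle (area 285.00 mm²); the cube at (16, 10) (footprint 13×28) is included at this height (area 364.00 mm²); Taking the first minus the rest: starting from the 19×15 cube (285.00 mm²), the 13×28 cube at (16, 10) partially overlaps it — only the 15.00 mm² overlap (of its 364.00 mm²) is removed, clipping the outline — area = 270.00 mm². At z = 6.8: the 19×15 cube contributes its full rectangle (area 285.00 mm²); the cube at (16, 10) (footprint 13×28) is included at this height (area 364.00 mm²); Taking the first minus the rest: starting from the 19×15 cube (285.00 mm²), the 13×28 cube at (16, 10) partially overlaps it — only the 15.00 mm² overlap (of its 364.00 mm²) is removed, clipping the outline — area = 270.00 mm². Checking containment: the cross-section at z = 6.8 is a subset of the cross-section at z = 2.

entirely on top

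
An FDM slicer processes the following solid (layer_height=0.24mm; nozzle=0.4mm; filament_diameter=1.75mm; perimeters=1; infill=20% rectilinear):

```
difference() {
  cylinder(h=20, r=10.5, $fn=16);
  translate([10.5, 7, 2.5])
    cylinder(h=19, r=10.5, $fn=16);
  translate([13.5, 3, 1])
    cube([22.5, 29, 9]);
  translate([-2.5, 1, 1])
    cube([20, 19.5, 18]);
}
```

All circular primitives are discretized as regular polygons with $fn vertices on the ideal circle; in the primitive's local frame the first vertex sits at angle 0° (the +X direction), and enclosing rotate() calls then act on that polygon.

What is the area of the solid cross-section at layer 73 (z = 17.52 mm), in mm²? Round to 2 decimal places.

At z = 17.52 mm: the cylinder: section is a regular 16-gon, circumradius r=10.5 (area = (16/2)·10.500²·sin(360°/16) = 337.53 mm²); the r=10.5 cylinder at (10.5, 7) contributes a regular 16-gon of circumradius 10.5 (area = (16/2)·10.500²·sin(360°/16) = 337.53 mm²); the cube at (13.5, 3) is not intersected at this z (z outside [1, 10]); the 20×19.5 cube at (-2.5, 1) contributes its full rectangle (area 390.00 mm²); Taking the first minus the rest: starting from the r=10.5 cylinder (337.53 mm²), the r=10.5 cylinder at (10.5, 7) partially overlaps it — only the 92.92 mm² overlap (of its 337.53 mm²) is removed, clipping the outline; the 20×19.5 cube at (-2.5, 1) partially overlaps it — only the 28.80 mm² overlap (of its 390.00 mm²) is removed, clipping the outline — area = 215.80 mm². Overall, the cross-section is a single solid region. Net area = 215.80 mm².

215.80 mm²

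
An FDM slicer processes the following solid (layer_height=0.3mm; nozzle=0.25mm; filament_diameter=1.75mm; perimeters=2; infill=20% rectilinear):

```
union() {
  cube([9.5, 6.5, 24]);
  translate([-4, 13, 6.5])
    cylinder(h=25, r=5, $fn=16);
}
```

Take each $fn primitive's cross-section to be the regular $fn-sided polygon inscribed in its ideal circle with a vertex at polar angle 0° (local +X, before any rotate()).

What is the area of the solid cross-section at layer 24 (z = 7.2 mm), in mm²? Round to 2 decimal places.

138.29 mm²

At z = 7.2 mm: the cube (footprint 9.5×6.5) is included at this height (area 61.75 mm²); the r=5 cylinder at (-4, 13) gives a regular 16-gon of circumradius 5 (constant along its height) (area = (16/2)·5.000²·sin(360°/16) = 76.54 mm²); Taking the union: the 2 present regions are separate (no shared area or edge), so areas and boundary lengths simply add and each stays a separate island — area = 138.29 mm². Overall, the cross-section has 2 separate islands. Net area = 138.29 mm².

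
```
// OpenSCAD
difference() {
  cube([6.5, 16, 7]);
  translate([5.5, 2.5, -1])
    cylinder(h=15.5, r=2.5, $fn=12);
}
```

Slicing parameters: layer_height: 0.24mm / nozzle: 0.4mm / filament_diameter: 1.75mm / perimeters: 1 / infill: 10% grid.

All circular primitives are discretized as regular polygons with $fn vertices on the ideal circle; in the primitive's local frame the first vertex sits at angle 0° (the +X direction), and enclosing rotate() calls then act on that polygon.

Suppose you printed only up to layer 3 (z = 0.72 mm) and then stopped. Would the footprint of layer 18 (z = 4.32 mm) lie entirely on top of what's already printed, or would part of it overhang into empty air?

entirely on top

Compare the two slices. At z = 0.72: the 6.5×16 cube contributes its full rectangle (area 104.00 mm²); the cylinder at (5.5, 2.5): section is a regular 12-gon, circumradius r=2.5 (area = (12/2)·2.500²·sin(360°/12) = 18.75 mm²); Taking the first minus the rest: starting from the 6.5×16 cube (104.00 mm²), the r=2.5 cylinder at (5.5, 2.5) partially overlaps it — only the 14.11 mm² overlap (of its 18.75 mm²) is removed, clipping the outline — area = 89.89 mm². At z = 4.32: the cube (footprint 6.5×16) is included at this height (area 104.00 mm²); the r=2.5 cylinder at (5.5, 2.5) contributes a regular 12-gon of circumradius 2.5 (area = (12/2)·2.500²·sin(360°/12) = 18.75 mm²); Subtracting the remaining from the first: starting from the 6.5×16 cube (104.00 mm²), the r=2.5 cylinder at (5.5, 2.5) partially overlaps it — only the 14.11 mm² overlap (of its 18.75 mm²) is removed, clipping the outline — area = 89.89 mm². Checking containment: the cross-section at z = 4.32 is a subset of the cross-section at z = 0.72.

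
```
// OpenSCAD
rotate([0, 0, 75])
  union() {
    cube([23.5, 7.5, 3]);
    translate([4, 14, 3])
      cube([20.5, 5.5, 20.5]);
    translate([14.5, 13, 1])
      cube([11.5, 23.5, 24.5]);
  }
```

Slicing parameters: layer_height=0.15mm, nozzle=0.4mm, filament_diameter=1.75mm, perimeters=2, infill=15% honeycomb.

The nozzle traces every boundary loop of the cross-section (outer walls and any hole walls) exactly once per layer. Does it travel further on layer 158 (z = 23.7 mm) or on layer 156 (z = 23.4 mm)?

layer 156 (z = 23.4 mm)

Layer 158 (z = 23.7): the cube is not intersected at this z (z outside [0, 3]); the cube at (4, 14) is absent (z outside [3, 23.5]); the cube at (14.5, 13) (footprint 11.5×23.5) is included at this height (perimeter 70.00 mm); Merging all regions: only the 11.5×23.5 cube at (14.5, 13) is present, so the union is just that shape — boundary = 70.00 mm; (rotated 75° about Z; rotation is an isometry so areas/perimeters/island counts are preserved). So its perimeter = 70.00 mm. Layer 156 (z = 23.4): the cube does not reach this height (z outside [0, 3]); the cube at (4, 14) (footprint 20.5×5.5) is included at this height (perimeter 52.00 mm); the cube at (14.5, 13) is present — its section is the full 11.5×23.5 rectangle (perimeter 70.00 mm); Taking the union: the regions partially overlap (shared area 55.00 mm²), so the edge portions inside another operand are dropped and the merged outline is re-measured after clipping — boundary = 91.00 mm; (whole slice rotated 75° about Z — lengths, areas and connectivity unchanged). So its perimeter = 91.00 mm. Layer 156 is larger (91.00 vs 70.00 mm).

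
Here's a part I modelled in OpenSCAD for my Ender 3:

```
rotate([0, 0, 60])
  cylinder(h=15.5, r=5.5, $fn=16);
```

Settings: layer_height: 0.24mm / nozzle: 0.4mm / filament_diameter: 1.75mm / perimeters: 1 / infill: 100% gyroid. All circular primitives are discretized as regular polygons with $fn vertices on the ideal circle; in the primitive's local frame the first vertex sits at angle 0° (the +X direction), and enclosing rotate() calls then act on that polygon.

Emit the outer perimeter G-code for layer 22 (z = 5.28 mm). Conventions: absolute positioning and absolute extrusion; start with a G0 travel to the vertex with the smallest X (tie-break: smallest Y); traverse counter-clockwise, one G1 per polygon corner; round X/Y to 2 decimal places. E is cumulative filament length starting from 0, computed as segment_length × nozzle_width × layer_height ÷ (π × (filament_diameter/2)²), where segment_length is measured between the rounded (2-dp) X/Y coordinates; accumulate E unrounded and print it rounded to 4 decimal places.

G0 X-5.45 Y0.72 Z5.28
G1 X-5.31 Y-1.42 E0.0856
G1 X-4.36 Y-3.35 E0.1715
G1 X-2.75 Y-4.76 E0.2569
G1 X-0.72 Y-5.45 E0.3424
G1 X1.42 Y-5.31 E0.4280
G1 X3.35 Y-4.36 E0.5139
G1 X4.76 Y-2.75 E0.5993
G1 X5.45 Y-0.72 E0.6849
G1 X5.31 Y1.42 E0.7705
G1 X4.36 Y3.35 E0.8563
G1 X2.75 Y4.76 E0.9418
G1 X0.72 Y5.45 E1.0273
G1 X-1.42 Y5.31 E1.1129
G1 X-3.35 Y4.36 E1.1988
G1 X-4.76 Y2.75 E1.2842
G1 X-5.45 Y0.72 E1.3698

At z = 5.28 mm: the r=5.5 cylinder contributes a regular 16-gon of circumradius 5.5; (rotated 60° about Z; rotation is an isometry so areas/perimeters/island counts are preserved). The outline is a single polygon with 16 vertices. Extrusion per mm of travel: 0.4 × 0.24 / (π × 0.875²) = 0.039912. Accumulating E over each segment gives final E = 1.3698.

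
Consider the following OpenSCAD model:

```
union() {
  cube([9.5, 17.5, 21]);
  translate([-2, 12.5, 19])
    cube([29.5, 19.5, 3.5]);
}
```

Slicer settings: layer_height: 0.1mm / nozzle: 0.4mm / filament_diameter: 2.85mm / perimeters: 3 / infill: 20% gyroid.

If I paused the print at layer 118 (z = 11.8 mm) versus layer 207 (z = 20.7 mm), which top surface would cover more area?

Layer 118 (z = 11.8): the cube (footprint 9.5×17.5) is included at this height (area 166.25 mm²); the cube at (-2, 12.5) is not intersected at this z (z outside [19, 22.5]); Taking the union: only the 9.5×17.5 cube is present, so the union is just that shape — area = 166.25 mm². So its area = 166.25 mm². Layer 207 (z = 20.7): the cube is present — its section is the full 9.5×17.5 rectangle (area 166.25 mm²); the cube at (-2, 12.5) (footprint 29.5×19.5) is included at this height (area 575.25 mm²); Merging all regions: the regions partially overlap — summed areas 741.50 mm² minus the doubly-counted overlap 47.50 mm² gives 694.00 mm² — area = 694.00 mm². So its area = 694.00 mm². Layer 207 is larger (694.00 vs 166.25 mm²).

layer 207 (z = 20.7 mm)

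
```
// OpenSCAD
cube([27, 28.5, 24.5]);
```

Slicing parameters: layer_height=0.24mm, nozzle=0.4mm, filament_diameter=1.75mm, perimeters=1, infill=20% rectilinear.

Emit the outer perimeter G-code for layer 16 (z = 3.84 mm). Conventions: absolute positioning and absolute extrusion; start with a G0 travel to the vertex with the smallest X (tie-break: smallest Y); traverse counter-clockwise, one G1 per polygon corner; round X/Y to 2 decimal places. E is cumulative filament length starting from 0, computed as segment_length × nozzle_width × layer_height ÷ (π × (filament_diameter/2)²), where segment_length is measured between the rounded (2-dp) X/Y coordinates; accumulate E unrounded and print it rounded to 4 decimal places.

At z = 3.84 mm: the cube is present — its section is the full 27×28.5 rectangle. The outline is a single polygon with 4 vertices. Extrusion per mm of travel: 0.4 × 0.24 / (π × 0.875²) = 0.039912. Accumulating E over each segment gives final E = 4.4302.

G0 X0.00 Y0.00 Z3.84
G1 X27.00 Y0.00 E1.0776
G1 X27.00 Y28.50 E2.2151
G1 X0.00 Y28.50 E3.2928
G1 X0.00 Y0.00 E4.4302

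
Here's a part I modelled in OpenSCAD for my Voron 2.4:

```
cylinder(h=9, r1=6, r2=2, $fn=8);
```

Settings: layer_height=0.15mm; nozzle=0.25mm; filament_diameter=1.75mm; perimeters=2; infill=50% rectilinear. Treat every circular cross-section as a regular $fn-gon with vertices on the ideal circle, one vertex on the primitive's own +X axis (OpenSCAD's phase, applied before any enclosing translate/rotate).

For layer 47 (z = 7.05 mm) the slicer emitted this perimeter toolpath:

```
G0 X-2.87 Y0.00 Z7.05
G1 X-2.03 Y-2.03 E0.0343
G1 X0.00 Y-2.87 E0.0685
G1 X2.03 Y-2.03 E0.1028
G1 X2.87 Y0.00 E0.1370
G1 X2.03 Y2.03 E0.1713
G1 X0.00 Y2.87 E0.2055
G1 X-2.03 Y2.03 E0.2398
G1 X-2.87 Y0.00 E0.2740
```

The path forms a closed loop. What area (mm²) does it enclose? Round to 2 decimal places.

23.30 mm²

Apply the shoelace formula to the sequence of (X, Y) vertices; enclosed area = 23.30 mm².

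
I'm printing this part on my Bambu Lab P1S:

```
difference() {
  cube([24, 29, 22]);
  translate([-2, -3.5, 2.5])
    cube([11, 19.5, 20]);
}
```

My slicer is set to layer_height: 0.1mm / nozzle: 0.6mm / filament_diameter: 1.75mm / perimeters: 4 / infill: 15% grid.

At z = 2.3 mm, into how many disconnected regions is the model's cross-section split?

At z = 2.3 mm: the cube (footprint 24×29) is included at this height; the cube at (-2, -3.5) does not reach this height (z outside [2.5, 22.5]); Subtracting the remaining from the first: none of the subtracted shapes is present at this height, so the 24×29 cube is unchanged — 1 connected region. The result has 1 disconnected region.

1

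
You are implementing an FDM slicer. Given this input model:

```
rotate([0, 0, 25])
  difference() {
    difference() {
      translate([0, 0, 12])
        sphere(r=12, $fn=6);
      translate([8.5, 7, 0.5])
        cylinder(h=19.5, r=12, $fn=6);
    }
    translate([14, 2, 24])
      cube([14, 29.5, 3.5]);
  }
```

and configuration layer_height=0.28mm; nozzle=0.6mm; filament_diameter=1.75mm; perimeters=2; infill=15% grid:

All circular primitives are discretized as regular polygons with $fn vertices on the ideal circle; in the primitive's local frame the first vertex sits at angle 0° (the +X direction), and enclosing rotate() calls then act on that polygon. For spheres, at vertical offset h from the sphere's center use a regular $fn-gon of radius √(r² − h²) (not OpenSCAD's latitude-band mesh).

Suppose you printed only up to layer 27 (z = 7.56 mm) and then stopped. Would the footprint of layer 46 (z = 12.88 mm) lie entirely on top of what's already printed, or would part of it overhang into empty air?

Compare the two slices. At z = 7.56: the sphere: section is a regular 6-gon, circumradius = √(r²−h²) = √(12²−4.44²) = 11.148 (area = (6/2)·11.148²·sin(360°/6) = 322.91 mm²); the r=12 cylinder at (8.5, 7) contributes a regular 6-gon of circumradius 12 (area = (6/2)·12.000²·sin(360°/6) = 374.12 mm²); Taking the first minus the rest: starting from the r=12 sphere (322.91 mm²), the r=12 cylinder at (8.5, 7) partially overlaps it — only the 127.68 mm² overlap (of its 374.12 mm²) is removed, clipping the outline — area = 195.23 mm²; the cube at (14, 2) is absent (z outside [24, 27.5]); After the difference (first − rest): none of the subtracted shapes is present at this height, so the result so far is unchanged — area = 195.23 mm²; (rotated 25° about Z; rotation is an isometry so areas/perimeters/island counts are preserved). At z = 12.88: the r=12 sphere contributes a regular 6-gon of circumradius √(12²−0.88²) = 11.968 (area = (6/2)·11.968²·sin(360°/6) = 372.11 mm²); the r=12 cylinder at (8.5, 7) gives a regular 6-gon of circumradius 12 (constant along its height) (area = (6/2)·12.000²·sin(360°/6) = 374.12 mm²); Subtracting the remaining from the first: starting from the r=12 sphere (372.11 mm²), the r=12 cylinder at (8.5, 7) partially overlaps it — only the 144.01 mm² overlap (of its 374.12 mm²) is removed, clipping the outline — area = 228.10 mm²; the cube at (14, 2) does not reach this height (z outside [24, 27.5]); Subtracting the remaining from the first: none of the subtracted shapes is present at this height, so that combined region is unchanged — area = 228.10 mm²; (whole slice rotated 25° about Z — lengths, areas and connectivity unchanged). Checking containment: at z = 12.88 the cross-section extends beyond the z = 7.56 cross-section by about 32.87 mm².

part overhangs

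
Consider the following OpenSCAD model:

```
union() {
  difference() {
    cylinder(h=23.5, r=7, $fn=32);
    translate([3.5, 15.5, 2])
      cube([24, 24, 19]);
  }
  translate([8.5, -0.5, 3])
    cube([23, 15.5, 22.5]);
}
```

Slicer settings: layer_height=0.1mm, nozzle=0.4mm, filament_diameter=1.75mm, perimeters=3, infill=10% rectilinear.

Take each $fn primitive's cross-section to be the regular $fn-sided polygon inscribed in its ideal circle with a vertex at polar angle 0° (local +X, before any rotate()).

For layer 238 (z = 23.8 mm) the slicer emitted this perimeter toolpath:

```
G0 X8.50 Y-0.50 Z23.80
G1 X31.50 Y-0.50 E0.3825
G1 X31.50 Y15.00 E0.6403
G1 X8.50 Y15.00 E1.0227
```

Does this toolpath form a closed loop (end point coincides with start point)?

Start point (G0): (8.50, -0.50). End point (last G1): the path does not return to the start — open.

no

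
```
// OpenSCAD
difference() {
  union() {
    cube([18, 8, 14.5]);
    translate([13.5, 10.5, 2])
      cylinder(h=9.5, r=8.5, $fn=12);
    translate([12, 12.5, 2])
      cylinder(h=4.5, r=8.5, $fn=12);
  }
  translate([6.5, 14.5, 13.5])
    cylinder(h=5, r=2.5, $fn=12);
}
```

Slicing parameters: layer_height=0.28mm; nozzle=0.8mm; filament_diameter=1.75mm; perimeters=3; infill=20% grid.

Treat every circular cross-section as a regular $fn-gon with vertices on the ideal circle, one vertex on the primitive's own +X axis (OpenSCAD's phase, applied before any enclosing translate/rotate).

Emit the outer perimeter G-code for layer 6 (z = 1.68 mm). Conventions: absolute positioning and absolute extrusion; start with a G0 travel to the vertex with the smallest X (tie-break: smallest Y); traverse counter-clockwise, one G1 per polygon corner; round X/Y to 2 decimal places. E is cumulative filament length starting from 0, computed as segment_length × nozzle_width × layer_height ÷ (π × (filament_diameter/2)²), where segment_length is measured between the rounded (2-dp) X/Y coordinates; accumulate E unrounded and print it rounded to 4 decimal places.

G0 X0.00 Y0.00 Z1.68
G1 X18.00 Y0.00 E1.6763
G1 X18.00 Y8.00 E2.4213
G1 X0.00 Y8.00 E4.0976
G1 X0.00 Y0.00 E4.8427

At z = 1.68 mm: the 18×8 cube contributes its full rectangle; the cylinder at (13.5, 10.5) does not reach this height (z outside [2, 11.5]); the cylinder at (12, 12.5) does not reach this height (z outside [2, 6.5]); Taking the union: only the 18×8 cube is present, so the union is just that shape — 1 connected region; the cylinder at (6.5, 14.5) is not intersected at this z (z outside [13.5, 18.5]); Taking the first minus the rest: none of the subtracted shapes is present at this height, so that combined region is unchanged — 1 connected region. The outline is a single polygon with 4 vertices. Extrusion per mm of travel: 0.8 × 0.28 / (π × 0.875²) = 0.093128. Accumulating E over each segment gives final E = 4.8427.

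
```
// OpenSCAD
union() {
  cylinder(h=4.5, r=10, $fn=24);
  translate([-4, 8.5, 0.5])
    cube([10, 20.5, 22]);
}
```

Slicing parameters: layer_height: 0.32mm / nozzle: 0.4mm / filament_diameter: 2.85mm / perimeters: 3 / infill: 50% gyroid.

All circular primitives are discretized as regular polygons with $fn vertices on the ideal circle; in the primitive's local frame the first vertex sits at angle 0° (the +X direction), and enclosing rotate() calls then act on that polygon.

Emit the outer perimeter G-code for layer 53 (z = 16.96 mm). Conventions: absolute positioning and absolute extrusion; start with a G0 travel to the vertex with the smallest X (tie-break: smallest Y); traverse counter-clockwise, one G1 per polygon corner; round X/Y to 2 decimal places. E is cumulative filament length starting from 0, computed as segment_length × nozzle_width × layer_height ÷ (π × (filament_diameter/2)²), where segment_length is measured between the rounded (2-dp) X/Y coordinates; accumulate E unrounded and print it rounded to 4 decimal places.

At z = 16.96 mm: the cylinder is not intersected at this z (z outside [0, 4.5]); the cube at (-4, 8.5) is present — its section is the full 10×20.5 rectangle; Taking the union: only the 10×20.5 cube at (-4, 8.5) is present, so the union is just that shape — 1 connected region. The outline is a single polygon with 4 vertices. Extrusion per mm of travel: 0.4 × 0.32 / (π × 1.425²) = 0.020065. Accumulating E over each segment gives final E = 1.2239.

G0 X-4.00 Y8.50 Z16.96
G1 X6.00 Y8.50 E0.2006
G1 X6.00 Y29.00 E0.6120
G1 X-4.00 Y29.00 E0.8126
G1 X-4.00 Y8.50 E1.2239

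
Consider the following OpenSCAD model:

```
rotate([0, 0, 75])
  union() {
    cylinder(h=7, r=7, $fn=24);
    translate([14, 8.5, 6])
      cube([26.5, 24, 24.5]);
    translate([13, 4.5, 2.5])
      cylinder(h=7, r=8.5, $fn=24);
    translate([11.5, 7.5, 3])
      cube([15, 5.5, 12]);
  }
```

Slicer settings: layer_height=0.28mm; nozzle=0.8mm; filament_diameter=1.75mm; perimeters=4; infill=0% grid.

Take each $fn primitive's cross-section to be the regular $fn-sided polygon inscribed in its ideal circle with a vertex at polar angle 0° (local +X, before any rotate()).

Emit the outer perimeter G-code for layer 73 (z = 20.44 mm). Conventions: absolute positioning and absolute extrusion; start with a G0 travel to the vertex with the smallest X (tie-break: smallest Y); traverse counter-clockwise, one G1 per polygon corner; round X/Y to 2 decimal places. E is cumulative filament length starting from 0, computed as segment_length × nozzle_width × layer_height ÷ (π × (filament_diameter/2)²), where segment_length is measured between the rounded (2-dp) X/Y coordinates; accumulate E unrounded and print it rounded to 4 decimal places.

At z = 20.44 mm: the cylinder does not reach this height (z outside [0, 7]); the cube at (14, 8.5) is present — its section is the full 26.5×24 rectangle; the cylinder at (13, 4.5) is not intersected at this z (z outside [2.5, 9.5]); the cube at (11.5, 7.5) does not reach this height (z outside [3, 15]); Taking the union: only the 26.5×24 cube at (14, 8.5) is present, so the union is just that shape — 1 connected region; (rotated 75° about Z; rotation is an isometry so areas/perimeters/island counts are preserved). The outline is a single polygon with 4 vertices. Extrusion per mm of travel: 0.8 × 0.28 / (π × 0.875²) = 0.093128. Accumulating E over each segment gives final E = 9.4061.

G0 X-27.77 Y21.93 Z20.44
G1 X-4.59 Y15.72 E2.2348
G1 X2.27 Y41.32 E4.7030
G1 X-20.91 Y47.53 E6.9379
G1 X-27.77 Y21.93 E9.4061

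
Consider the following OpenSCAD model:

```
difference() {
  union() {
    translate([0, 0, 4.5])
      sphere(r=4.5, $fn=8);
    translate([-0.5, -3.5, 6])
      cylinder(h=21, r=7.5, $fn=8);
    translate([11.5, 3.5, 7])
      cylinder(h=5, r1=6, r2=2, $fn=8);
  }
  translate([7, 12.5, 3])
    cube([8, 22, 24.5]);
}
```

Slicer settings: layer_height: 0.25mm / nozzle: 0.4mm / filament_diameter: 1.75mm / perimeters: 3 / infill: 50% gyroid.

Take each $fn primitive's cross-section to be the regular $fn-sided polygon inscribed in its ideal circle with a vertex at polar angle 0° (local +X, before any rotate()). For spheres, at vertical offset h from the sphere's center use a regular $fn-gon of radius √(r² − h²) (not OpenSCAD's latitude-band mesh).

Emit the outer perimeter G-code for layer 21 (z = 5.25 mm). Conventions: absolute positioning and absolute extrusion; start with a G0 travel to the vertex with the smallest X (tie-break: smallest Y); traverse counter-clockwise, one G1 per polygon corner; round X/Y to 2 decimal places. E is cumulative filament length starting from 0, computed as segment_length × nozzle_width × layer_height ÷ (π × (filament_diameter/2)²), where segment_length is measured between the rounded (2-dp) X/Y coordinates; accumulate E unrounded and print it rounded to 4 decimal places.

At z = 5.25 mm: the sphere: section is a regular 8-gon, circumradius = √(r²−h²) = √(4.5²−0.75²) = 4.437; the cylinder at (-0.5, -3.5) is not intersected at this z (z outside [6, 27]); the cone at (11.5, 3.5) is not intersected at this z (z outside [7, 12]); Merging all regions: only the r=4.5 sphere is present, so the union is just that shape — 1 connected region; the 8×22 cube at (7, 12.5) contributes its full rectangle; Taking the first minus the rest: starting from the result so far, the 8×22 cube at (7, 12.5) misses the remaining region (no effect) — 1 connected region. The outline is a single polygon with 8 vertices. Extrusion per mm of travel: 0.4 × 0.25 / (π × 0.875²) = 0.041575. Accumulating E over each segment gives final E = 1.1303.

G0 X-4.44 Y0.00 Z5.25
G1 X-3.14 Y-3.14 E0.1413
G1 X0.00 Y-4.44 E0.2826
G1 X3.14 Y-3.14 E0.4239
G1 X4.44 Y0.00 E0.5652
G1 X3.14 Y3.14 E0.7065
G1 X0.00 Y4.44 E0.8478
G1 X-3.14 Y3.14 E0.9890
G1 X-4.44 Y0.00 E1.1303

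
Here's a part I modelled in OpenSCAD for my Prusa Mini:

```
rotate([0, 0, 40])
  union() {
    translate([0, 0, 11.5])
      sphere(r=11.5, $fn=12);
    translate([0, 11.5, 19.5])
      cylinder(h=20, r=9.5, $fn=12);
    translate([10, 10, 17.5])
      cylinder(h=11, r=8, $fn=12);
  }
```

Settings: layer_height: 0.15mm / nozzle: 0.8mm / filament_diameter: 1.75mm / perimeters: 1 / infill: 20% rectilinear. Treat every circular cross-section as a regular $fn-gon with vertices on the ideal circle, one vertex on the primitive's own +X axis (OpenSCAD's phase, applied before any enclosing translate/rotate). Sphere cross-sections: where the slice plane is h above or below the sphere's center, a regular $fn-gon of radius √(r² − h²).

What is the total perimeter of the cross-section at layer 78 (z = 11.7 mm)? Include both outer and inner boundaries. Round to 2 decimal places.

At z = 11.7 mm: the r=11.5 sphere contributes a regular 12-gon of circumradius √(11.5²−0.2²) = 11.498 (perimeter = 2·12·11.498·sin(180°/12) = 71.42 mm); the cylinder at (0, 11.5) is not intersected at this z (z outside [19.5, 39.5]); the cylinder at (10, 10) does not reach this height (z outside [17.5, 28.5]); Taking the union: only the r=11.5 sphere is present, so the union is just that shape — boundary = 71.42 mm; (whole slice rotated 40° about Z — lengths, areas and connectivity unchanged). Overall, the cross-section is a single solid region. Total boundary length (outer) = 71.42 mm.

71.42 mm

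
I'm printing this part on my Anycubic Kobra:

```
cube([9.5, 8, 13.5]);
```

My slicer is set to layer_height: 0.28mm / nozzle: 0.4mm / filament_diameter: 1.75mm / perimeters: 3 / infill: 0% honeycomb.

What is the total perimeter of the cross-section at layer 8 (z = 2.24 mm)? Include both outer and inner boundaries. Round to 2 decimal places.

35.00 mm

At z = 2.24 mm: the cube (footprint 9.5×8) is included at this height (perimeter 35.00 mm). Overall, the cross-section is a single solid region. Total boundary length (outer) = 35.00 mm.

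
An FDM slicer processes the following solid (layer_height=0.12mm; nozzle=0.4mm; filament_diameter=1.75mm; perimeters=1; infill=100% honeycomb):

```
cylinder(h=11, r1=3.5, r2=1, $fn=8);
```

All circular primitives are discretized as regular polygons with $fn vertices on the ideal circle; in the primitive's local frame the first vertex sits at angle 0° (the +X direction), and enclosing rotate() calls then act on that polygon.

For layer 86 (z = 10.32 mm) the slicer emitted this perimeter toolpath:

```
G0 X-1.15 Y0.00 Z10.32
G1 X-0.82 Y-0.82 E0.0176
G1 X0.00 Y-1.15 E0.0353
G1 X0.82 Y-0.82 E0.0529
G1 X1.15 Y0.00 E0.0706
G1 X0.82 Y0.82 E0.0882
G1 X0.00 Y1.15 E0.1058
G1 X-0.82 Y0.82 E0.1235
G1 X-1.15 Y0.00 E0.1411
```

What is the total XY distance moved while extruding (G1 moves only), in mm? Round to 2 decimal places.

7.07 mm

Sum the Euclidean lengths of each G1 segment: total = 7.07 mm.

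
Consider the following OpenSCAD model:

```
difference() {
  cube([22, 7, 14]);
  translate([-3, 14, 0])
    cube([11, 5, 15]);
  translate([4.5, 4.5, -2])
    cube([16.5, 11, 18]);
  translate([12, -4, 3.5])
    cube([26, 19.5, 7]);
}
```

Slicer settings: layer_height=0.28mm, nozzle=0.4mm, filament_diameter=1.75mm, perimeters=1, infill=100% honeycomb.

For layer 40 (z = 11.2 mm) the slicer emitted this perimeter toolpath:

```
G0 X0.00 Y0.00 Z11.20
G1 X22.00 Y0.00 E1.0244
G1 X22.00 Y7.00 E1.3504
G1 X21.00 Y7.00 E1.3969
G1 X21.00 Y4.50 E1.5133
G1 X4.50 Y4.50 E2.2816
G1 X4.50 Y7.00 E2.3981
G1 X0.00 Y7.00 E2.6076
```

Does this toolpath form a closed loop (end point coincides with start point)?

Start point (G0): (0.00, 0.00). End point (last G1): the path does not return to the start — open.

no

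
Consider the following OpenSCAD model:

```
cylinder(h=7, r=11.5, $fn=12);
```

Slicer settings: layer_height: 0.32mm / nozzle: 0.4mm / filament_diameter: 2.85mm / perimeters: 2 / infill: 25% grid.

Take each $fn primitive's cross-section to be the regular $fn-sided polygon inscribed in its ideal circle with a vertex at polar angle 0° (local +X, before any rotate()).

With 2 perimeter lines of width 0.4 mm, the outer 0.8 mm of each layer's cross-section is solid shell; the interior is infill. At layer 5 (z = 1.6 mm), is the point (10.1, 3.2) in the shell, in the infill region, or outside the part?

shell

At z = 1.6 mm: the r=11.5 cylinder gives a regular 12-gon of circumradius 11.5 (constant along its height). Overall, the cross-section is a single solid region. The nearest boundary edge runs (11.50, 0.00)→(9.96, 5.75); distance from the point to it = 0.52 mm. The point is inside the cross-section, 0.52 mm from the nearest boundary — within the 0.8 mm shell band (2 × 0.4).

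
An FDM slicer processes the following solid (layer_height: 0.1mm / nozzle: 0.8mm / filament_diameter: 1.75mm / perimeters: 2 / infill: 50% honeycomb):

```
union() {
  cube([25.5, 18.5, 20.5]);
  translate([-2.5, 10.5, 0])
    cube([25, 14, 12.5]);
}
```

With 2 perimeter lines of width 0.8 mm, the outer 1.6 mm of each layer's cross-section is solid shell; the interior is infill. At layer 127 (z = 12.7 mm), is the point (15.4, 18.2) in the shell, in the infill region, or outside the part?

At z = 12.7 mm: the 25.5×18.5 cube contributes its full rectangle; the cube at (-2.5, 10.5) is absent (z outside [0, 12.5]); Merging all regions: only the 25.5×18.5 cube is present, so the union is just that shape — 1 connected region. Overall, the cross-section is a single solid region. The nearest boundary edge runs (25.50, 18.50)→(0.00, 18.50); distance from the point to it = 0.30 mm. The point is inside the cross-section, 0.30 mm from the nearest boundary — within the 1.6 mm shell band (2 × 0.8).

shell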